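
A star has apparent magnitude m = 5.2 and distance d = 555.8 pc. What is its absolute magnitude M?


M = m - 5*log10(d) + 5 = 5.2 - 5*log10(555.8) + 5 = -3.5246

-3.5246


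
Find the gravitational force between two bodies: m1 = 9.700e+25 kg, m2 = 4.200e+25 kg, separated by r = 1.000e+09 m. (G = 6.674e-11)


F = G*m1*m2/r^2 = 6.674e-11 * 9.700e+25 * 4.200e+25 / (1.000e+09)^2 = 6.674e-11 * 4.074e+51 / 1.000e+18 = 2.719e+23

2.719e+23 N


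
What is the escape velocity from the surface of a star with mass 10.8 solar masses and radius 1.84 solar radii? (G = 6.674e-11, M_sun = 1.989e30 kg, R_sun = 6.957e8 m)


M = 10.8 * 1.989e30 kg = 2.14812e+31 kg; R = 1.84 * 6.957e8 m = 1.280088e+09 m. v_esc = sqrt(2GM/R) = sqrt(2 * 6.674e-11 * 2.14812e+31 / 1.280088e+09) = 1.497e+06

1.497e+06 m/s


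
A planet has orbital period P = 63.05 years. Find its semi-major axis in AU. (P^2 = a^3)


a = P^(2/3) = 63.05^(2/3) = 15.8413

15.8413 AU


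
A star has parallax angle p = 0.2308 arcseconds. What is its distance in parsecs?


d = 1/p = 1/0.2308 = 4.3328

4.3328 pc


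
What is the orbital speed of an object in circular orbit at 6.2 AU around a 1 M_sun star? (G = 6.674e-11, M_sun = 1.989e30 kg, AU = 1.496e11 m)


v = sqrt(GM/r) = sqrt(6.674e-11 * 1.989e+30 / 9.275e+11) = 11963.241

11963.241 m/s


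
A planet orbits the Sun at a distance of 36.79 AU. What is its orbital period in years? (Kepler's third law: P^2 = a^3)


P = a^(3/2) = 36.79^1.5 = 223.1489

223.1489 years


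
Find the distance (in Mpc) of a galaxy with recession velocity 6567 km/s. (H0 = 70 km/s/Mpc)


d = v / H0 = 6567 / 70 = 93.8143

93.8143 Mpc


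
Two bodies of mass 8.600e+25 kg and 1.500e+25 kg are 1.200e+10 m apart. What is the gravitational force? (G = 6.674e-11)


F = G*m1*m2/r^2 = 6.674e-11 * 8.600e+25 * 1.500e+25 / (1.200e+10)^2 = 6.674e-11 * 1.290e+51 / 1.440e+20 = 5.979e+20

5.979e+20 N


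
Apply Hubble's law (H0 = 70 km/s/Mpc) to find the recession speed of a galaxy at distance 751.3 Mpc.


v = H0 * d = 70 * 751.3 = 52591.0

52591.0 km/s


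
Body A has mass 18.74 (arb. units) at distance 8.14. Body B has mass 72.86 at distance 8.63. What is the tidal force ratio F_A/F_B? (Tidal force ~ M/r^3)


Ratio = (M1/r1^3) / (M2/r2^3) = (18.74/8.14^3) / (72.86/8.63^3) = 0.3065

0.3065


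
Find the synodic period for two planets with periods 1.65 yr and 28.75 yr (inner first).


1/P_syn = |1/P1 - 1/P2| = |1/1.65 - 1/28.75| => P_syn = 1.7505

1.7505 years


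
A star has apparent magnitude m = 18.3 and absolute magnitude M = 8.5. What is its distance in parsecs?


d = 10^((m - M + 5)/5) = 10^((18.3 - 8.5 + 5)/5) = 912.0108

912.0108 pc


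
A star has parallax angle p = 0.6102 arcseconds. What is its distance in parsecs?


d = 1/p = 1/0.6102 = 1.6388

1.6388 pc


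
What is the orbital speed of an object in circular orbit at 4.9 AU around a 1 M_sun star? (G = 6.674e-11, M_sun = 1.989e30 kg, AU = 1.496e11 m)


v = sqrt(GM/r) = sqrt(6.674e-11 * 1.989e+30 / 7.330e+11) = 13456.9505

13456.9505 m/s


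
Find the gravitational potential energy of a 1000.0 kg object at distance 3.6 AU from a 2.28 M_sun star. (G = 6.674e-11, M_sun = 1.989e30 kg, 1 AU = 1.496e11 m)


M = 2.28 * 1.989e30 kg = 4.53492e+30 kg; r = 3.6 AU * 1.496e11 m/AU = 5.3856e+11 m. U = -GM*m/r = -(6.674e-11 * 4.53492e+30 * 1000.0) / 5.3856e+11 = -5.620e+11

-5.620e+11 J


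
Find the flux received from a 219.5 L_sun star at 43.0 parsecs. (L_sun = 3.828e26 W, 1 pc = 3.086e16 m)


F = L / (4*pi*d^2) = 8.402e+28 / (4*pi*(1.327e+18)^2) = 3.797e-09

3.797e-09 W/m^2


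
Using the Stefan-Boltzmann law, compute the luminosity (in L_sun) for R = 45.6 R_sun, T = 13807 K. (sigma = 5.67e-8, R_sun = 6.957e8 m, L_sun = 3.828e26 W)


R = 45.6 * 6.957e8 m = 3.172392e+10 m. L = 4*pi*R^2*sigma*T^4 = 4*pi*(3.172392e+10)^2 * 5.67e-8 * 13807^4 = 2.605937013e+31 W. L/L_sun = 2.605937013e+31 / 3.828e26 = 68075.6795

68075.6795 L_sun


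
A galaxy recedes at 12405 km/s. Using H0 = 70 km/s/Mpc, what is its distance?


d = v / H0 = 12405 / 70 = 177.2143

177.2143 Mpc


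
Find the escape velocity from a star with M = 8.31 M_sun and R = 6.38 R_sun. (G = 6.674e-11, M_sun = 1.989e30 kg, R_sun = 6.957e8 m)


M = 8.31 * 1.989e30 kg = 1.652859e+31 kg; R = 6.38 * 6.957e8 m = 4.438566e+09 m. v_esc = sqrt(2GM/R) = sqrt(2 * 6.674e-11 * 1.652859e+31 / 4.438566e+09) = 705025.234

705025.234 m/s


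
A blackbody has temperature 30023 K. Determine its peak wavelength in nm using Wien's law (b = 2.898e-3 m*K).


lam_max = b / T = 2.898e-3 / 30023 = 9.653e-08 m = 96.526 nm

96.526 nm


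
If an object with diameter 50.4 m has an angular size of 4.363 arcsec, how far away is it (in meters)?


D = size / theta_rad, theta_rad = 4.363 * pi/(180*3600) = 2.115e-05, D = 2.383e+06

2.383e+06 m


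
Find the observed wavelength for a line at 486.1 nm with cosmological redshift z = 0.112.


lam_obs = lam_emit * (1 + z) = 486.1 * (1 + 0.112) = 540.5432

540.5432 nm


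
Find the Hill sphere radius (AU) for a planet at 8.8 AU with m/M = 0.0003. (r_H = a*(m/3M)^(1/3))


r_H = a * (m/3M)^(1/3) = 8.8 * (0.0003/3)^(1/3) = 0.4085

0.4085 AU


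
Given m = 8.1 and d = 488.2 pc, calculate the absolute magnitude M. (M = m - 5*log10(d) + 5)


M = m - 5*log10(d) + 5 = 8.1 - 5*log10(488.2) + 5 = -0.343

-0.343


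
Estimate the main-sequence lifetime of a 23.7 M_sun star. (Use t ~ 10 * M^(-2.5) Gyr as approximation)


t = 10 * M^(-2.5) = 10 * 23.7^(-2.5) = 0.0037

0.0037 Gyr


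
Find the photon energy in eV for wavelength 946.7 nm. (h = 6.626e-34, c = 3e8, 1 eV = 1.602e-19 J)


E = hc/lambda = 6.626e-34 * 3e8 / 9.467e-07 = 2.100e-19 J = 1.3107 eV

1.3107 eV


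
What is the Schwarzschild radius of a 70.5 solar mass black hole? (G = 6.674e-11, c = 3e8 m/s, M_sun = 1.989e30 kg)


M = 70.5 * 1.989e30 kg = 1.402245e+32 kg. rs = 2GM/c^2 = 2 * 6.674e-11 * 1.402245e+32 / (3e8)^2 = 207968.514

207968.514 m


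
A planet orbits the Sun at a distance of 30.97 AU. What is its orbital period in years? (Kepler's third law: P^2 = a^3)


P = a^(3/2) = 30.97^1.5 = 172.3502

172.3502 years


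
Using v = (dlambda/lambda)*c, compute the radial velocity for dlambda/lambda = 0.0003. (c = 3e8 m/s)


v = (dlambda/lambda) * c = 0.0003 * 3e8 = 90000.0

90000.0 m/s


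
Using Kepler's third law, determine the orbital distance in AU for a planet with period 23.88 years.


a = P^(2/3) = 23.88^(2/3) = 8.2926

8.2926 AU


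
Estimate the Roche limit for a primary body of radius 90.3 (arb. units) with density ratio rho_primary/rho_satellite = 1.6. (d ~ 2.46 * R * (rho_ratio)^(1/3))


d_Roche = 2.46 * 90.3 * 1.6^(1/3) = 259.8142

259.8142


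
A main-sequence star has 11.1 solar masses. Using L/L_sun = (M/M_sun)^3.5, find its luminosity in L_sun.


L/L_sun = (M/M_sun)^3.5 = 11.1^3.5 = 4556.49

4556.49 L_sun


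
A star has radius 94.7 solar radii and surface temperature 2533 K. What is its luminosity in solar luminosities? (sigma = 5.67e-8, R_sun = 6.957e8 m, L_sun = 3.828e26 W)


R = 94.7 * 6.957e8 m = 6.588279e+10 m. L = 4*pi*R^2*sigma*T^4 = 4*pi*(6.588279e+10)^2 * 5.67e-8 * 2533^4 = 1.273144349e+29 W. L/L_sun = 1.273144349e+29 / 3.828e26 = 332.5873

332.5873 L_sun


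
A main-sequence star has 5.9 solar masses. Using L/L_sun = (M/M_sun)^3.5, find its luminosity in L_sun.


L/L_sun = (M/M_sun)^3.5 = 5.9^3.5 = 498.8639

498.8639 L_sun


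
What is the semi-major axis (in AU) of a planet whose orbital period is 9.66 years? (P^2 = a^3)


a = P^(2/3) = 9.66^(2/3) = 4.5358

4.5358 AU


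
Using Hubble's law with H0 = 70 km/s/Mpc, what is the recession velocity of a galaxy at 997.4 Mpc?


v = H0 * d = 70 * 997.4 = 69818.0

69818.0 km/s


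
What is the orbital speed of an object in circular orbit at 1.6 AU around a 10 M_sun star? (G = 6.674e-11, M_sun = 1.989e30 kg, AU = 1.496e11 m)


v = sqrt(GM/r) = sqrt(6.674e-11 * 1.989e+31 / 2.394e+11) = 74470.5746

74470.5746 m/s


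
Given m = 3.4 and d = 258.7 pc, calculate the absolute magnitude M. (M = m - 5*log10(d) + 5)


M = m - 5*log10(d) + 5 = 3.4 - 5*log10(258.7) + 5 = -3.664

-3.664


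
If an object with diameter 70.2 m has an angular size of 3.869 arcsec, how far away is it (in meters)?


D = size / theta_rad, theta_rad = 3.869 * pi/(180*3600) = 1.876e-05, D = 3.743e+06

3.743e+06 m


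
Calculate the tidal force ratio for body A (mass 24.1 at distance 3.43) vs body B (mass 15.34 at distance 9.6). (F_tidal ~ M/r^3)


Ratio = (M1/r1^3) / (M2/r2^3) = (24.1/3.43^3) / (15.34/9.6^3) = 34.4447

34.4447


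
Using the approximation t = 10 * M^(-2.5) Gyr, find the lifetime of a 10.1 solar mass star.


t = 10 * M^(-2.5) = 10 * 10.1^(-2.5) = 0.0308

0.0308 Gyr


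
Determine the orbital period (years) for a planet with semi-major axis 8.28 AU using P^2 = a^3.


P = a^(3/2) = 8.28^1.5 = 23.8257

23.8257 years


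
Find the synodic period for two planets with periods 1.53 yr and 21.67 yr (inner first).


1/P_syn = |1/P1 - 1/P2| = |1/1.53 - 1/21.67| => P_syn = 1.6462

1.6462 years


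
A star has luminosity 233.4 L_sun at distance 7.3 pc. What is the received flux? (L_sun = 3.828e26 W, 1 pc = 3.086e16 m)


F = L / (4*pi*d^2) = 8.935e+28 / (4*pi*(2.253e+17)^2) = 1.401e-07

1.401e-07 W/m^2


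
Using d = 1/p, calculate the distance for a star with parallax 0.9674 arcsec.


d = 1/p = 1/0.9674 = 1.0337

1.0337 pc


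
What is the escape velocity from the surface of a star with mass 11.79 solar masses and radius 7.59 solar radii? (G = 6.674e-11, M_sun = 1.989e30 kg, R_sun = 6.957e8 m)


M = 11.79 * 1.989e30 kg = 2.345031e+31 kg; R = 7.59 * 6.957e8 m = 5.280363e+09 m. v_esc = sqrt(2GM/R) = sqrt(2 * 6.674e-11 * 2.345031e+31 / 5.280363e+09) = 769928.6906

769928.6906 m/s


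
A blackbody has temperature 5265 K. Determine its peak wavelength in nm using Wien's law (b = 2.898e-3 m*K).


lam_max = b / T = 2.898e-3 / 5265 = 5.504e-07 m = 550.4274 nm

550.4274 nm


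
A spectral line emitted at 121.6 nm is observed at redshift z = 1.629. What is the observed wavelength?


lam_obs = lam_emit * (1 + z) = 121.6 * (1 + 1.629) = 319.6864

319.6864 nm


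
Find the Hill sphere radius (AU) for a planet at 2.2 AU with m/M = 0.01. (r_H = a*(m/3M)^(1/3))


r_H = a * (m/3M)^(1/3) = 2.2 * (0.01/3)^(1/3) = 0.3286

0.3286 AU


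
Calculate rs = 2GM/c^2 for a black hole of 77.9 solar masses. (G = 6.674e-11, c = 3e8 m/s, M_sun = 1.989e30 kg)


M = 77.9 * 1.989e30 kg = 1.549431e+32 kg. rs = 2GM/c^2 = 2 * 6.674e-11 * 1.549431e+32 / (3e8)^2 = 229797.8332

229797.8332 m


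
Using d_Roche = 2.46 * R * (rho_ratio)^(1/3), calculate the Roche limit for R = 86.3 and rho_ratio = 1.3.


d_Roche = 2.46 * 86.3 * 1.3^(1/3) = 231.7005

231.7005


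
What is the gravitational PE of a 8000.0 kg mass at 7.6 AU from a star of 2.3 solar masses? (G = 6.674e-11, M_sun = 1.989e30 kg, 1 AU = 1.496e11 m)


M = 2.3 * 1.989e30 kg = 4.5747e+30 kg; r = 7.6 AU * 1.496e11 m/AU = 1.13696e+12 m. U = -GM*m/r = -(6.674e-11 * 4.5747e+30 * 8000.0) / 1.13696e+12 = -2.148e+12

-2.148e+12 J


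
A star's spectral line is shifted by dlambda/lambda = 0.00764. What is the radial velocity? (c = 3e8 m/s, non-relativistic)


v = (dlambda/lambda) * c = 0.00764 * 3e8 = 2.292e+06

2.292e+06 m/s


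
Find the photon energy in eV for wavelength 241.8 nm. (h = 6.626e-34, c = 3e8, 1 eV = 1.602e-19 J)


E = hc/lambda = 6.626e-34 * 3e8 / 2.418e-07 = 8.221e-19 J = 5.1316 eV

5.1316 eV


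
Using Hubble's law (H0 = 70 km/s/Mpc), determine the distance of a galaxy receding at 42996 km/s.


d = v / H0 = 42996 / 70 = 614.2286

614.2286 Mpc


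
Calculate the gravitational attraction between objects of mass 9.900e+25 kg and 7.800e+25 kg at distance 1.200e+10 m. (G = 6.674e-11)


F = G*m1*m2/r^2 = 6.674e-11 * 9.900e+25 * 7.800e+25 / (1.200e+10)^2 = 6.674e-11 * 7.722e+51 / 1.440e+20 = 3.579e+21

3.579e+21 N


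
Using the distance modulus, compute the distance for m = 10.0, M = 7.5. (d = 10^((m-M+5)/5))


d = 10^((m - M + 5)/5) = 10^((10.0 - 7.5 + 5)/5) = 31.6228

31.6228 pc


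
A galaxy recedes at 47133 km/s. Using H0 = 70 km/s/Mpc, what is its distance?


d = v / H0 = 47133 / 70 = 673.3286

673.3286 Mpc


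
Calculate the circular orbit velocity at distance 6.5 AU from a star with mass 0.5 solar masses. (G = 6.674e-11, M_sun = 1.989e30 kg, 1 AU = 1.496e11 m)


v = sqrt(GM/r) = sqrt(6.674e-11 * 9.945e+29 / 9.724e+11) = 8261.7685

8261.7685 m/s


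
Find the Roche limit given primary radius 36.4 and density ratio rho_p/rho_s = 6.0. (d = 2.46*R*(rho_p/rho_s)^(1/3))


d_Roche = 2.46 * 36.4 * 6.0^(1/3) = 162.7122

162.7122


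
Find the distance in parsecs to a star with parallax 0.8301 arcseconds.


d = 1/p = 1/0.8301 = 1.2047

1.2047 pc


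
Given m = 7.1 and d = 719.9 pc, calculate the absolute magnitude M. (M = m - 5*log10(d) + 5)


M = m - 5*log10(d) + 5 = 7.1 - 5*log10(719.9) + 5 = -2.1864

-2.1864


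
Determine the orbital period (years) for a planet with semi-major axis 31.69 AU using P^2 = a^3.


P = a^(3/2) = 31.69^1.5 = 178.3953

178.3953 years


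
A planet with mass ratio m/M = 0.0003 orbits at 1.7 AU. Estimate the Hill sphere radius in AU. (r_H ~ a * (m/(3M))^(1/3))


r_H = a * (m/3M)^(1/3) = 1.7 * (0.0003/3)^(1/3) = 0.0789

0.0789 AU


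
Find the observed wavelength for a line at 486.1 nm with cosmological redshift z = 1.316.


lam_obs = lam_emit * (1 + z) = 486.1 * (1 + 1.316) = 1125.8076

1125.8076 nm


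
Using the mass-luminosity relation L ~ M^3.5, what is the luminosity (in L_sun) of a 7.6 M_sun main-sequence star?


L/L_sun = (M/M_sun)^3.5 = 7.6^3.5 = 1210.1733

1210.1733 L_sun


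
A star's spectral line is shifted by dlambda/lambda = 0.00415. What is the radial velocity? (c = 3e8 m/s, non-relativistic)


v = (dlambda/lambda) * c = 0.00415 * 3e8 = 1.245e+06

1.245e+06 m/s


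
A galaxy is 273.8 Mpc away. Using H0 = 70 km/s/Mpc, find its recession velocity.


v = H0 * d = 70 * 273.8 = 19166.0

19166.0 km/s


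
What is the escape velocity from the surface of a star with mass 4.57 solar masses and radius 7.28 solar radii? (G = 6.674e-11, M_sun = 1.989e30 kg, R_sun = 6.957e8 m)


M = 4.57 * 1.989e30 kg = 9.08973e+30 kg; R = 7.28 * 6.957e8 m = 5.064696e+09 m. v_esc = sqrt(2GM/R) = sqrt(2 * 6.674e-11 * 9.08973e+30 / 5.064696e+09) = 489448.3843

489448.3843 m/s


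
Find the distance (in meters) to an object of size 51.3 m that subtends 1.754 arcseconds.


D = size / theta_rad, theta_rad = 1.754 * pi/(180*3600) = 8.504e-06, D = 6.033e+06

6.033e+06 m


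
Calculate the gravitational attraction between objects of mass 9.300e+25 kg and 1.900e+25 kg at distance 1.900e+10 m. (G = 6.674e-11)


F = G*m1*m2/r^2 = 6.674e-11 * 9.300e+25 * 1.900e+25 / (1.900e+10)^2 = 6.674e-11 * 1.767e+51 / 3.610e+20 = 3.267e+20

3.267e+20 N


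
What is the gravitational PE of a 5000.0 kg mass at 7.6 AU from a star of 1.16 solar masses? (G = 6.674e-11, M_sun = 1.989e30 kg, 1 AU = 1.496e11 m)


M = 1.16 * 1.989e30 kg = 2.30724e+30 kg; r = 7.6 AU * 1.496e11 m/AU = 1.13696e+12 m. U = -GM*m/r = -(6.674e-11 * 2.30724e+30 * 5000.0) / 1.13696e+12 = -6.772e+11

-6.772e+11 J


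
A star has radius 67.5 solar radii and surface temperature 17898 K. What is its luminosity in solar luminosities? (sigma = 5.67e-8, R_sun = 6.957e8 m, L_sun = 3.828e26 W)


R = 67.5 * 6.957e8 m = 4.695975e+10 m. L = 4*pi*R^2*sigma*T^4 = 4*pi*(4.695975e+10)^2 * 5.67e-8 * 17898^4 = 1.612361763e+32 W. L/L_sun = 1.612361763e+32 / 3.828e26 = 421202.1324

421202.1324 L_sun


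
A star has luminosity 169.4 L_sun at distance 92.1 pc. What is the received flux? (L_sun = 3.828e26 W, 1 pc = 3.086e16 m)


F = L / (4*pi*d^2) = 6.485e+28 / (4*pi*(2.842e+18)^2) = 6.388e-10

6.388e-10 W/m^2


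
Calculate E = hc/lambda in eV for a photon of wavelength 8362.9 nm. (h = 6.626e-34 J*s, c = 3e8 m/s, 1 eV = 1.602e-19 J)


E = hc/lambda = 6.626e-34 * 3e8 / 8.363e-06 = 2.377e-20 J = 0.1484 eV

0.1484 eV


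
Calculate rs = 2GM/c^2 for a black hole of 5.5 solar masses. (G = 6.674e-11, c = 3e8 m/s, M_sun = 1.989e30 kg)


M = 5.5 * 1.989e30 kg = 1.09395e+31 kg. rs = 2GM/c^2 = 2 * 6.674e-11 * 1.09395e+31 / (3e8)^2 = 16224.494

16224.494 m


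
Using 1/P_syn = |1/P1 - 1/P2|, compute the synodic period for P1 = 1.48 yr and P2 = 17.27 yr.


1/P_syn = |1/P1 - 1/P2| = |1/1.48 - 1/17.27| => P_syn = 1.6187

1.6187 years


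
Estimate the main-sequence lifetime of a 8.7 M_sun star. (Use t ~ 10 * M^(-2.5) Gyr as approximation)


t = 10 * M^(-2.5) = 10 * 8.7^(-2.5) = 0.0448

0.0448 Gyr


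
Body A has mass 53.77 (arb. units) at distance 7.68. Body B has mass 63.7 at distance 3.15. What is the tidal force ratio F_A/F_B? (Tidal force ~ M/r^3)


Ratio = (M1/r1^3) / (M2/r2^3) = (53.77/7.68^3) / (63.7/3.15^3) = 0.0582

0.0582


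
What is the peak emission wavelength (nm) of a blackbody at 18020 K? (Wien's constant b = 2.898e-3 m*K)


lam_max = b / T = 2.898e-3 / 18020 = 1.608e-07 m = 160.8213 nm

160.8213 nm


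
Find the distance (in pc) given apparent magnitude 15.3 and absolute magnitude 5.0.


d = 10^((m - M + 5)/5) = 10^((15.3 - 5.0 + 5)/5) = 1148.1536

1148.1536 pc


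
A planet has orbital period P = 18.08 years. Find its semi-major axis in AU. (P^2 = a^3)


a = P^(2/3) = 18.08^(2/3) = 6.8886

6.8886 AU


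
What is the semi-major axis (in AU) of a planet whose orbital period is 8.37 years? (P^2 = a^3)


a = P^(2/3) = 8.37^(2/3) = 4.1224

4.1224 AU


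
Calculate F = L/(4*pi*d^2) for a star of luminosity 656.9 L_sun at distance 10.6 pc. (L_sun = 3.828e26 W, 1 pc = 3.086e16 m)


F = L / (4*pi*d^2) = 2.515e+29 / (4*pi*(3.271e+17)^2) = 1.870e-07

1.870e-07 W/m^2


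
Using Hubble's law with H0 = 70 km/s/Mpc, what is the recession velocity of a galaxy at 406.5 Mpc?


v = H0 * d = 70 * 406.5 = 28455.0

28455.0 km/s


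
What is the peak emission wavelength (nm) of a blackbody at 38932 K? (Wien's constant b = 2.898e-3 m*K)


lam_max = b / T = 2.898e-3 / 38932 = 7.444e-08 m = 74.4375 nm

74.4375 nm


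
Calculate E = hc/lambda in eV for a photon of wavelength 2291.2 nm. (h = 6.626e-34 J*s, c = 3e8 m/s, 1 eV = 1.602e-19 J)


E = hc/lambda = 6.626e-34 * 3e8 / 2.291e-06 = 8.676e-20 J = 0.5416 eV

0.5416 eV


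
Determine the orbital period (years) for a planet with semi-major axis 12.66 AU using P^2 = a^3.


P = a^(3/2) = 12.66^1.5 = 45.0454

45.0454 years


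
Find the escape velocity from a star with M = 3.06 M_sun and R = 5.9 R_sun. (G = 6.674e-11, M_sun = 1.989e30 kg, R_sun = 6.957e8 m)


M = 3.06 * 1.989e30 kg = 6.08634e+30 kg; R = 5.9 * 6.957e8 m = 4.10463e+09 m. v_esc = sqrt(2GM/R) = sqrt(2 * 6.674e-11 * 6.08634e+30 / 4.10463e+09) = 444886.4682

444886.4682 m/s


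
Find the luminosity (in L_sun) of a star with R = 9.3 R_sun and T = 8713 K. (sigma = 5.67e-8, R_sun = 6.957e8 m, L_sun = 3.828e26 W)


R = 9.3 * 6.957e8 m = 6.47001e+09 m. L = 4*pi*R^2*sigma*T^4 = 4*pi*(6.47001e+09)^2 * 5.67e-8 * 8713^4 = 1.718991317e+29 W. L/L_sun = 1.718991317e+29 / 3.828e26 = 449.0573

449.0573 L_sun


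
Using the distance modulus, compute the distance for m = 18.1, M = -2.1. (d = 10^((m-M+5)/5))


d = 10^((m - M + 5)/5) = 10^((18.1 - -2.1 + 5)/5) = 109647.8196

109647.8196 pc


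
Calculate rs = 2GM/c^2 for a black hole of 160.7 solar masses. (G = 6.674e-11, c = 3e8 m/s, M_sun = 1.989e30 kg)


M = 160.7 * 1.989e30 kg = 3.196323e+32 kg. rs = 2GM/c^2 = 2 * 6.674e-11 * 3.196323e+32 / (3e8)^2 = 474050.2156

474050.2156 m


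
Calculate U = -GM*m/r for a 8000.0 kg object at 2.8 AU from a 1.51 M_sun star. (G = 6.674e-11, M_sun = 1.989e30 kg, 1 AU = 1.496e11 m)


M = 1.51 * 1.989e30 kg = 3.00339e+30 kg; r = 2.8 AU * 1.496e11 m/AU = 4.1888e+11 m. U = -GM*m/r = -(6.674e-11 * 3.00339e+30 * 8000.0) / 4.1888e+11 = -3.828e+12

-3.828e+12 J


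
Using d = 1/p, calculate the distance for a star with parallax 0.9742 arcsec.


d = 1/p = 1/0.9742 = 1.0265

1.0265 pc


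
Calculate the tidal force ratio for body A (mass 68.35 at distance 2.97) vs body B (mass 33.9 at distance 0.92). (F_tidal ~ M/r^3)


Ratio = (M1/r1^3) / (M2/r2^3) = (68.35/2.97^3) / (33.9/0.92^3) = 0.0599

0.0599


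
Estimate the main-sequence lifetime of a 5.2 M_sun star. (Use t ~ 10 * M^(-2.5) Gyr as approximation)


t = 10 * M^(-2.5) = 10 * 5.2^(-2.5) = 0.1622

0.1622 Gyr


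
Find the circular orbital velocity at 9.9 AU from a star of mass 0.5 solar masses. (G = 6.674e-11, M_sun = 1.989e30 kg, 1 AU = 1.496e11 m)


v = sqrt(GM/r) = sqrt(6.674e-11 * 9.945e+29 / 1.481e+12) = 6694.4068

6694.4068 m/s


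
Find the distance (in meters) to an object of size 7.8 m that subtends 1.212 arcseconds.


D = size / theta_rad, theta_rad = 1.212 * pi/(180*3600) = 5.876e-06, D = 1.327e+06

1.327e+06 m


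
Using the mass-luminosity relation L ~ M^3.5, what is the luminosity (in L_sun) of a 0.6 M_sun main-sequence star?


L/L_sun = (M/M_sun)^3.5 = 0.6^3.5 = 0.1673

0.1673 L_sun


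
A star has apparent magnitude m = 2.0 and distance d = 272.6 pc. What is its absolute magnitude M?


M = m - 5*log10(d) + 5 = 2.0 - 5*log10(272.6) + 5 = -5.1776

-5.1776


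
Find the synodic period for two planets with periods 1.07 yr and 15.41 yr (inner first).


1/P_syn = |1/P1 - 1/P2| = |1/1.07 - 1/15.41| => P_syn = 1.1498

1.1498 years


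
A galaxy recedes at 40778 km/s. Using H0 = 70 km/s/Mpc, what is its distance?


d = v / H0 = 40778 / 70 = 582.5429

582.5429 Mpc


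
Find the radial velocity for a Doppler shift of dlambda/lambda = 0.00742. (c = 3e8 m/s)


v = (dlambda/lambda) * c = 0.00742 * 3e8 = 2.226e+06

2.226e+06 m/s


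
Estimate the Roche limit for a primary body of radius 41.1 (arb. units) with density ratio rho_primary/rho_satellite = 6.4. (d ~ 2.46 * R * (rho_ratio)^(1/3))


d_Roche = 2.46 * 41.1 * 6.4^(1/3) = 187.717

187.717


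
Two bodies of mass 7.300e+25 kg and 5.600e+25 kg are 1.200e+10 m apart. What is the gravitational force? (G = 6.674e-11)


F = G*m1*m2/r^2 = 6.674e-11 * 7.300e+25 * 5.600e+25 / (1.200e+10)^2 = 6.674e-11 * 4.088e+51 / 1.440e+20 = 1.895e+21

1.895e+21 N


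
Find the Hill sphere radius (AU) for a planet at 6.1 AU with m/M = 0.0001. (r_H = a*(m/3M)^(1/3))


r_H = a * (m/3M)^(1/3) = 6.1 * (0.0001/3)^(1/3) = 0.1963

0.1963 AU


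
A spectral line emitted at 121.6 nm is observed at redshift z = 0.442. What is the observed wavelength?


lam_obs = lam_emit * (1 + z) = 121.6 * (1 + 0.442) = 175.3472

175.3472 nm


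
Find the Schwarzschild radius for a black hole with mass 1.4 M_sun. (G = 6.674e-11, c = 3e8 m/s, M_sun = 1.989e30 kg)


M = 1.4 * 1.989e30 kg = 2.7846e+30 kg. rs = 2GM/c^2 = 2 * 6.674e-11 * 2.7846e+30 / (3e8)^2 = 4129.8712

4129.8712 m


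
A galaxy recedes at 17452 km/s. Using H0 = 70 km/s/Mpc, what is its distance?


d = v / H0 = 17452 / 70 = 249.3143

249.3143 Mpc


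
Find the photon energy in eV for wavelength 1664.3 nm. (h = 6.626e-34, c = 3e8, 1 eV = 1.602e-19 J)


E = hc/lambda = 6.626e-34 * 3e8 / 1.664e-06 = 1.194e-19 J = 0.7456 eV

0.7456 eV


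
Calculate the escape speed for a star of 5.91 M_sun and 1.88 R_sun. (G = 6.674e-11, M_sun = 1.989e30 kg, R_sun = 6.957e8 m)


M = 5.91 * 1.989e30 kg = 1.175499e+31 kg; R = 1.88 * 6.957e8 m = 1.307916e+09 m. v_esc = sqrt(2GM/R) = sqrt(2 * 6.674e-11 * 1.175499e+31 / 1.307916e+09) = 1.095e+06

1.095e+06 m/s


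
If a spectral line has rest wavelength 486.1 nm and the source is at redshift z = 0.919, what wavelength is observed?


lam_obs = lam_emit * (1 + z) = 486.1 * (1 + 0.919) = 932.8259

932.8259 nm


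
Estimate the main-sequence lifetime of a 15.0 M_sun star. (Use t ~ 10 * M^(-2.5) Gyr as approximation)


t = 10 * M^(-2.5) = 10 * 15.0^(-2.5) = 0.0115

0.0115 Gyr


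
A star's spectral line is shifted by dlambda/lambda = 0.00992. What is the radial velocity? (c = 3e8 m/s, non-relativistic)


v = (dlambda/lambda) * c = 0.00992 * 3e8 = 2.976e+06

2.976e+06 m/s


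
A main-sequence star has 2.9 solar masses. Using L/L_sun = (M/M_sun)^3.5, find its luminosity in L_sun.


L/L_sun = (M/M_sun)^3.5 = 2.9^3.5 = 41.533

41.533 L_sun


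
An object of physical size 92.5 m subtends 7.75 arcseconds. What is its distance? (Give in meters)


D = size / theta_rad, theta_rad = 7.75 * pi/(180*3600) = 3.757e-05, D = 2.462e+06

2.462e+06 m


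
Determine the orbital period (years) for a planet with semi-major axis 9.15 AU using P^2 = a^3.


P = a^(3/2) = 9.15^1.5 = 27.6778

27.6778 years


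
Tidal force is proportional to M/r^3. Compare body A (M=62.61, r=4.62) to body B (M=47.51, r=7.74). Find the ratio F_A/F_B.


Ratio = (M1/r1^3) / (M2/r2^3) = (62.61/4.62^3) / (47.51/7.74^3) = 6.1966

6.1966


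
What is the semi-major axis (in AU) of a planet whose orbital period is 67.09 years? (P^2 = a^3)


a = P^(2/3) = 67.09^(2/3) = 16.5109

16.5109 AU


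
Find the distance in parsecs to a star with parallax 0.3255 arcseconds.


d = 1/p = 1/0.3255 = 3.0722

3.0722 pc


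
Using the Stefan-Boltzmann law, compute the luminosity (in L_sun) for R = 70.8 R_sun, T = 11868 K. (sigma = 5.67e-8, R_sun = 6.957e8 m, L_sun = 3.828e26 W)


R = 70.8 * 6.957e8 m = 4.925556e+10 m. L = 4*pi*R^2*sigma*T^4 = 4*pi*(4.925556e+10)^2 * 5.67e-8 * 11868^4 = 3.429364088e+31 W. L/L_sun = 3.429364088e+31 / 3.828e26 = 89586.3137

89586.3137 L_sun


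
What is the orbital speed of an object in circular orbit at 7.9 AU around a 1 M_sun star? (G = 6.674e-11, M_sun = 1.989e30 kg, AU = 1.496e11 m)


v = sqrt(GM/r) = sqrt(6.674e-11 * 1.989e+30 / 1.182e+12) = 10598.1766

10598.1766 m/s


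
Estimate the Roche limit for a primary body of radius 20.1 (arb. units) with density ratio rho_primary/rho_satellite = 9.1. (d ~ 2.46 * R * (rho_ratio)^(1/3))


d_Roche = 2.46 * 20.1 * 9.1^(1/3) = 103.2314

103.2314


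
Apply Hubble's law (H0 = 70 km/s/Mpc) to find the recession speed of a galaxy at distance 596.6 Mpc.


v = H0 * d = 70 * 596.6 = 41762.0

41762.0 km/s


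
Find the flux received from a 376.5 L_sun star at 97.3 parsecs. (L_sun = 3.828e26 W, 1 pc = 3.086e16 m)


F = L / (4*pi*d^2) = 1.441e+29 / (4*pi*(3.003e+18)^2) = 1.272e-09

1.272e-09 W/m^2


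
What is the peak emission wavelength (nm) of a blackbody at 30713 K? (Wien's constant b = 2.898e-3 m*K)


lam_max = b / T = 2.898e-3 / 30713 = 9.436e-08 m = 94.3574 nm

94.3574 nm


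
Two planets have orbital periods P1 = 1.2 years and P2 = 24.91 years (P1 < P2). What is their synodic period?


1/P_syn = |1/P1 - 1/P2| = |1/1.2 - 1/24.91| => P_syn = 1.2607

1.2607 years


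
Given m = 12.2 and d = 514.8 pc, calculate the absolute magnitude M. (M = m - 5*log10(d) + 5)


M = m - 5*log10(d) + 5 = 12.2 - 5*log10(514.8) + 5 = 3.6418

3.6418


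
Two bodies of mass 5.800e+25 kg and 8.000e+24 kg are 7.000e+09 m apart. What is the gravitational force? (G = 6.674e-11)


F = G*m1*m2/r^2 = 6.674e-11 * 5.800e+25 * 8.000e+24 / (7.000e+09)^2 = 6.674e-11 * 4.640e+50 / 4.900e+19 = 6.320e+20

6.320e+20 N


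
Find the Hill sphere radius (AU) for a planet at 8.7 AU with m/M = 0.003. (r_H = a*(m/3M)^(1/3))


r_H = a * (m/3M)^(1/3) = 8.7 * (0.003/3)^(1/3) = 0.87

0.87 AU


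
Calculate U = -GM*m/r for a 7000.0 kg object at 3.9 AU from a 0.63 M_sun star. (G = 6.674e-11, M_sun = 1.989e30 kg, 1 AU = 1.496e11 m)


M = 0.63 * 1.989e30 kg = 1.25307e+30 kg; r = 3.9 AU * 1.496e11 m/AU = 5.8344e+11 m. U = -GM*m/r = -(6.674e-11 * 1.25307e+30 * 7000.0) / 5.8344e+11 = -1.003e+12

-1.003e+12 J


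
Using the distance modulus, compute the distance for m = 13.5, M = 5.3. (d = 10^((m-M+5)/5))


d = 10^((m - M + 5)/5) = 10^((13.5 - 5.3 + 5)/5) = 436.5158

436.5158 pc


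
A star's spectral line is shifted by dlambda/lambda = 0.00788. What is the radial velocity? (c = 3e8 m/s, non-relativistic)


v = (dlambda/lambda) * c = 0.00788 * 3e8 = 2.364e+06

2.364e+06 m/s


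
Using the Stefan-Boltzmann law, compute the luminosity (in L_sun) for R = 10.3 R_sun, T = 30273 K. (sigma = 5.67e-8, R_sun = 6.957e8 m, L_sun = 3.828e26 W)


R = 10.3 * 6.957e8 m = 7.16571e+09 m. L = 4*pi*R^2*sigma*T^4 = 4*pi*(7.16571e+09)^2 * 5.67e-8 * 30273^4 = 3.072792418e+31 W. L/L_sun = 3.072792418e+31 / 3.828e26 = 80271.4843

80271.4843 L_sun


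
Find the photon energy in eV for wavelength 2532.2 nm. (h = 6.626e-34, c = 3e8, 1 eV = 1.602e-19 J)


E = hc/lambda = 6.626e-34 * 3e8 / 2.532e-06 = 7.850e-20 J = 0.49 eV

0.49 eV


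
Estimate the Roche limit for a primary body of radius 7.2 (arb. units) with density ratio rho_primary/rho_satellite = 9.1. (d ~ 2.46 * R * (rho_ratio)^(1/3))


d_Roche = 2.46 * 7.2 * 9.1^(1/3) = 36.9784

36.9784


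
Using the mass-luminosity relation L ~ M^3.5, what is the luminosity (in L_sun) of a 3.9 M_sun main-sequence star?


L/L_sun = (M/M_sun)^3.5 = 3.9^3.5 = 117.1456

117.1456 L_sun


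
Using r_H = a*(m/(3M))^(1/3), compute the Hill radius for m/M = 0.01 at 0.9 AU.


r_H = a * (m/3M)^(1/3) = 0.9 * (0.01/3)^(1/3) = 0.1344

0.1344 AU


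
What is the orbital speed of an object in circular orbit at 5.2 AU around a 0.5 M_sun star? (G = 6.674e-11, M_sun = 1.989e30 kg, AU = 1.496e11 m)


v = sqrt(GM/r) = sqrt(6.674e-11 * 9.945e+29 / 7.779e+11) = 9236.938

9236.938 m/s


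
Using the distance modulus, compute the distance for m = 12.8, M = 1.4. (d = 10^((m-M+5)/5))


d = 10^((m - M + 5)/5) = 10^((12.8 - 1.4 + 5)/5) = 1905.4607

1905.4607 pc


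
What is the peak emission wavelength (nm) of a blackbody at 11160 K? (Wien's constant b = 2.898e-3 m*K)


lam_max = b / T = 2.898e-3 / 11160 = 2.597e-07 m = 259.6774 nm

259.6774 nm


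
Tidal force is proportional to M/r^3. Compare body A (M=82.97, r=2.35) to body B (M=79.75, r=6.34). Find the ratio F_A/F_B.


Ratio = (M1/r1^3) / (M2/r2^3) = (82.97/2.35^3) / (79.75/6.34^3) = 20.4294

20.4294


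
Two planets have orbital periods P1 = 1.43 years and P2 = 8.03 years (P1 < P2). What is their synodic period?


1/P_syn = |1/P1 - 1/P2| = |1/1.43 - 1/8.03| => P_syn = 1.7398

1.7398 years


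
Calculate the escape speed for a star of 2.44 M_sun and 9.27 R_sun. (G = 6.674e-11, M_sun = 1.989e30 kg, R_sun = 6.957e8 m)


M = 2.44 * 1.989e30 kg = 4.85316e+30 kg; R = 9.27 * 6.957e8 m = 6.449139e+09 m. v_esc = sqrt(2GM/R) = sqrt(2 * 6.674e-11 * 4.85316e+30 / 6.449139e+09) = 316934.5131

316934.5131 m/s


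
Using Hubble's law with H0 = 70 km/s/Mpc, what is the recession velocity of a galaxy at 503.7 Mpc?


v = H0 * d = 70 * 503.7 = 35259.0

35259.0 km/s


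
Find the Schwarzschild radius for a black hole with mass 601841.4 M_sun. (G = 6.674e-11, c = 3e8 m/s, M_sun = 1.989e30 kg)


M = 601841.4 * 1.989e30 kg = 1.197062545e+36 kg. rs = 2GM/c^2 = 2 * 6.674e-11 * 1.197062545e+36 / (3e8)^2 = 1.775e+09

1.775e+09 m


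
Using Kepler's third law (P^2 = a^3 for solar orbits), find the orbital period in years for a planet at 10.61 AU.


P = a^(3/2) = 10.61^1.5 = 34.5599

34.5599 years


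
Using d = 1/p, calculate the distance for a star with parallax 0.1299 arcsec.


d = 1/p = 1/0.1299 = 7.6982

7.6982 pc


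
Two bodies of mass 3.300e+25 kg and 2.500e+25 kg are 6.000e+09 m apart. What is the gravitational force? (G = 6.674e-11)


F = G*m1*m2/r^2 = 6.674e-11 * 3.300e+25 * 2.500e+25 / (6.000e+09)^2 = 6.674e-11 * 8.250e+50 / 3.600e+19 = 1.529e+21

1.529e+21 N


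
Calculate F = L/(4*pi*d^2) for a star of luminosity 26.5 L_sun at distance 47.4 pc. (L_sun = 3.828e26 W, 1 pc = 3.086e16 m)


F = L / (4*pi*d^2) = 1.014e+28 / (4*pi*(1.463e+18)^2) = 3.773e-10

3.773e-10 W/m^2


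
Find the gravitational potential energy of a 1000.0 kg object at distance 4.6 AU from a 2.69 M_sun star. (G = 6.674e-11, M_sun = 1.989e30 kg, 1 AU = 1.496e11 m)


M = 2.69 * 1.989e30 kg = 5.35041e+30 kg; r = 4.6 AU * 1.496e11 m/AU = 6.8816e+11 m. U = -GM*m/r = -(6.674e-11 * 5.35041e+30 * 1000.0) / 6.8816e+11 = -5.189e+11

-5.189e+11 J


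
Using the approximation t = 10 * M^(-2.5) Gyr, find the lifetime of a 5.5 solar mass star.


t = 10 * M^(-2.5) = 10 * 5.5^(-2.5) = 0.141

0.141 Gyr


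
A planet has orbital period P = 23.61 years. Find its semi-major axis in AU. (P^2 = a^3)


a = P^(2/3) = 23.61^(2/3) = 8.23

8.23 AU


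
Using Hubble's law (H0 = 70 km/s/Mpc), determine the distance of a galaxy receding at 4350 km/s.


d = v / H0 = 4350 / 70 = 62.1429

62.1429 Mpc


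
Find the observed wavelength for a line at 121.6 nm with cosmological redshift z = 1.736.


lam_obs = lam_emit * (1 + z) = 121.6 * (1 + 1.736) = 332.6976

332.6976 nm


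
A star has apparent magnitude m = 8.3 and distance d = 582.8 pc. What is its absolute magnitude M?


M = m - 5*log10(d) + 5 = 8.3 - 5*log10(582.8) + 5 = -0.5276

-0.5276


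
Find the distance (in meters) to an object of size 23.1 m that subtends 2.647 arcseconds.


D = size / theta_rad, theta_rad = 2.647 * pi/(180*3600) = 1.283e-05, D = 1.800e+06

1.800e+06 m


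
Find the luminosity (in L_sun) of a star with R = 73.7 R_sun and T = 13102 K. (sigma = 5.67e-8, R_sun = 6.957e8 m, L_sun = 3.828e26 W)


R = 73.7 * 6.957e8 m = 5.127309e+10 m. L = 4*pi*R^2*sigma*T^4 = 4*pi*(5.127309e+10)^2 * 5.67e-8 * 13102^4 = 5.519786573e+31 W. L/L_sun = 5.519786573e+31 / 3.828e26 = 144195.0515

144195.0515 L_sun


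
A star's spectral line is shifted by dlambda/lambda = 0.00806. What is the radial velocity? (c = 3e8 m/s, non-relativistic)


v = (dlambda/lambda) * c = 0.00806 * 3e8 = 2.418e+06

2.418e+06 m/s


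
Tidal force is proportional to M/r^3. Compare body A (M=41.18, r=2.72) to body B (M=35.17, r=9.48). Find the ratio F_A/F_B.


Ratio = (M1/r1^3) / (M2/r2^3) = (41.18/2.72^3) / (35.17/9.48^3) = 49.5715

49.5715


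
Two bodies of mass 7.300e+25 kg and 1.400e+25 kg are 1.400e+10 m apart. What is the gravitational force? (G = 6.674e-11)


F = G*m1*m2/r^2 = 6.674e-11 * 7.300e+25 * 1.400e+25 / (1.400e+10)^2 = 6.674e-11 * 1.022e+51 / 1.960e+20 = 3.480e+20

3.480e+20 N


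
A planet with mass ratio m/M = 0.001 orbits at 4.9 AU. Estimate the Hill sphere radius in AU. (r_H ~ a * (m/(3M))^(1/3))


r_H = a * (m/3M)^(1/3) = 4.9 * (0.001/3)^(1/3) = 0.3397

0.3397 AU


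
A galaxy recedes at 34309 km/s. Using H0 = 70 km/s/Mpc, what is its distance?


d = v / H0 = 34309 / 70 = 490.1286

490.1286 Mpc


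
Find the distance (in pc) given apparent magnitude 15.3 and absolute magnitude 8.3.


d = 10^((m - M + 5)/5) = 10^((15.3 - 8.3 + 5)/5) = 251.1886

251.1886 pc


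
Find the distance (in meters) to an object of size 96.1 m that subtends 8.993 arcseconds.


D = size / theta_rad, theta_rad = 8.993 * pi/(180*3600) = 4.360e-05, D = 2.204e+06

2.204e+06 m


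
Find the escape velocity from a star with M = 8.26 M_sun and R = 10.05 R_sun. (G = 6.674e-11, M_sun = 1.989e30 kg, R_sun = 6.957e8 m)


M = 8.26 * 1.989e30 kg = 1.642914e+31 kg; R = 10.05 * 6.957e8 m = 6.991785e+09 m. v_esc = sqrt(2GM/R) = sqrt(2 * 6.674e-11 * 1.642914e+31 / 6.991785e+09) = 560043.1397

560043.1397 m/s


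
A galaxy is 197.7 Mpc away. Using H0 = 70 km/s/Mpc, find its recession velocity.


v = H0 * d = 70 * 197.7 = 13839.0

13839.0 km/s


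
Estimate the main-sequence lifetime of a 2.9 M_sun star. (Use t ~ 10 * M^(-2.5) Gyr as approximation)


t = 10 * M^(-2.5) = 10 * 2.9^(-2.5) = 0.6982

0.6982 Gyr


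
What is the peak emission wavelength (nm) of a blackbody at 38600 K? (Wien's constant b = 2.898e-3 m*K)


lam_max = b / T = 2.898e-3 / 38600 = 7.508e-08 m = 75.0777 nm

75.0777 nm


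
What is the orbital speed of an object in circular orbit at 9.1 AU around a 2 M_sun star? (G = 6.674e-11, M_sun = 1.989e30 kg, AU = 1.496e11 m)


v = sqrt(GM/r) = sqrt(6.674e-11 * 3.978e+30 / 1.361e+12) = 13964.9375

13964.9375 m/s


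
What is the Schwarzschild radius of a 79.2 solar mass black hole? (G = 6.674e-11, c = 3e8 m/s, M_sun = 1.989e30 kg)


M = 79.2 * 1.989e30 kg = 1.575288e+32 kg. rs = 2GM/c^2 = 2 * 6.674e-11 * 1.575288e+32 / (3e8)^2 = 233632.7136

233632.7136 m


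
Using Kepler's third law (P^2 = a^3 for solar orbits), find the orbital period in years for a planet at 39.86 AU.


P = a^(3/2) = 39.86^1.5 = 251.6552

251.6552 years


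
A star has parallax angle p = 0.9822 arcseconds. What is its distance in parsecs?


d = 1/p = 1/0.9822 = 1.0181

1.0181 pc


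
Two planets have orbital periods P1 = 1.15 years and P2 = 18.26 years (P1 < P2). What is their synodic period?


1/P_syn = |1/P1 - 1/P2| = |1/1.15 - 1/18.26| => P_syn = 1.2273

1.2273 years


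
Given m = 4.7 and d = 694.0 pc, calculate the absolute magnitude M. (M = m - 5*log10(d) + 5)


M = m - 5*log10(d) + 5 = 4.7 - 5*log10(694.0) + 5 = -4.5068

-4.5068


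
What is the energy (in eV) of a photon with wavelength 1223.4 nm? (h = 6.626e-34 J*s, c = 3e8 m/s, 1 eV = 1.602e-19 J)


E = hc/lambda = 6.626e-34 * 3e8 / 1.223e-06 = 1.625e-19 J = 1.0142 eV

1.0142 eV


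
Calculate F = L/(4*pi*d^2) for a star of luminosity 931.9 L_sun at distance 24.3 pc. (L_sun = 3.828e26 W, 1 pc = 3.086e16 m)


F = L / (4*pi*d^2) = 3.567e+29 / (4*pi*(7.499e+17)^2) = 5.048e-08

5.048e-08 W/m^2


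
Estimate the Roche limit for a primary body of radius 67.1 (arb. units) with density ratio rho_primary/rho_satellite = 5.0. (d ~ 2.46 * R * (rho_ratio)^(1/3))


d_Roche = 2.46 * 67.1 * 5.0^(1/3) = 282.2589

282.2589


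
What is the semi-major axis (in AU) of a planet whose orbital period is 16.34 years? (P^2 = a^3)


a = P^(2/3) = 16.34^(2/3) = 6.4392

6.4392 AU


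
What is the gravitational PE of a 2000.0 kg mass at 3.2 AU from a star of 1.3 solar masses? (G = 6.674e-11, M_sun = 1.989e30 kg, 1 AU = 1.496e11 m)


M = 1.3 * 1.989e30 kg = 2.5857e+30 kg; r = 3.2 AU * 1.496e11 m/AU = 4.7872e+11 m. U = -GM*m/r = -(6.674e-11 * 2.5857e+30 * 2000.0) / 4.7872e+11 = -7.210e+11

-7.210e+11 J


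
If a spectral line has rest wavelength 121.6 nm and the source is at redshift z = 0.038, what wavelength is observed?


lam_obs = lam_emit * (1 + z) = 121.6 * (1 + 0.038) = 126.2208

126.2208 nm


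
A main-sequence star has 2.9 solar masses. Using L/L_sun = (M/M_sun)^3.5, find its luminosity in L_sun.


L/L_sun = (M/M_sun)^3.5 = 2.9^3.5 = 41.533

41.533 L_sun


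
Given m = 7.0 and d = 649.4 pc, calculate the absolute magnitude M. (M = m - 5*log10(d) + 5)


M = m - 5*log10(d) + 5 = 7.0 - 5*log10(649.4) + 5 = -2.0626

-2.0626


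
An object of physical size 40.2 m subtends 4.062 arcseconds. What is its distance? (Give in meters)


D = size / theta_rad, theta_rad = 4.062 * pi/(180*3600) = 1.969e-05, D = 2.041e+06

2.041e+06 m


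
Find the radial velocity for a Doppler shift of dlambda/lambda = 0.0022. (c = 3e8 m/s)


v = (dlambda/lambda) * c = 0.0022 * 3e8 = 660000.0

660000.0 m/s


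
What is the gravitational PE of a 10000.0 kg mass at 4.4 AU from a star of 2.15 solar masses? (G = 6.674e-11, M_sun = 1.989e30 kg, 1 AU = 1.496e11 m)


M = 2.15 * 1.989e30 kg = 4.27635e+30 kg; r = 4.4 AU * 1.496e11 m/AU = 6.5824e+11 m. U = -GM*m/r = -(6.674e-11 * 4.27635e+30 * 10000.0) / 6.5824e+11 = -4.336e+12

-4.336e+12 J


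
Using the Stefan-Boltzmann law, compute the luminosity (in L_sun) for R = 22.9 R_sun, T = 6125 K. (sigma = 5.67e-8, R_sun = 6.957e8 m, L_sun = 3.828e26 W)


R = 22.9 * 6.957e8 m = 1.593153e+10 m. L = 4*pi*R^2*sigma*T^4 = 4*pi*(1.593153e+10)^2 * 5.67e-8 * 6125^4 = 2.545260668e+29 W. L/L_sun = 2.545260668e+29 / 3.828e26 = 664.9061

664.9061 L_sun
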